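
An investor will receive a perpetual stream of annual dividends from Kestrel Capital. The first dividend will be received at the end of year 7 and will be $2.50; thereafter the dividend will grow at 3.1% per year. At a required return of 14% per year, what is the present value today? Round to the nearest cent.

Value at end of year 6: C₁ / (r − g) = $2.50 / (0.14 − 0.031) = $22.9358
Discount to today: PV = $22.9358 / (1 + 0.14)^6 = $22.9358 / 2.194973 = $10.45

$10.45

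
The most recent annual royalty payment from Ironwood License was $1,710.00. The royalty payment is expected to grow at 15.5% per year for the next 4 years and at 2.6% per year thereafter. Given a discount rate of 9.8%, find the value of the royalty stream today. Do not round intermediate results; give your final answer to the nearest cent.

D_1 = 1975.05000
D_2 = 2281.18275
D_3 = 2634.76608
D_4 = 3043.15482
Terminal value at year 4: TV = D_4×(1+g_2)/(r−g_2) = 3122.27684/0.072 = 43364.95616
P_0 = D_1/(1+r)^1 + D_2/(1+r)^2 + D_3/(1+r)^3 + D_4/(1+r)^4 + TV/(1+r)^4
    = 1798.77049 + 1892.14929 + 1990.37562 + 2093.70113 + 29835.24106 = 37610.23759

$37610.24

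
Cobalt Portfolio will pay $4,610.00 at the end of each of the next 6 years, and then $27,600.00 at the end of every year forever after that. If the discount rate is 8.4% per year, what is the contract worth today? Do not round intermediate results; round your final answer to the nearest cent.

PV of 6-year annuity: $4,610.00 × [1 − (1+0.084)^−6] / 0.084 = 21055.31833
Perpetuity value at year 6: $27,600.00 / 0.084 = 328571.42857
PV of perpetuity: 328571.42857 / (1+0.084)^6 = 202513.55747
Total PV = 21055.31833 + 202513.55747 = 223568.87579

$223568.88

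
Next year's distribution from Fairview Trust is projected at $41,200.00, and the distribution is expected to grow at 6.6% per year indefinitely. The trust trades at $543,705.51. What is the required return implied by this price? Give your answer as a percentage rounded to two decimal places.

14.18%

P = D₁/(r − g) ⇒ r = D₁/P + g = $41,200.0000/$543,705.51 + 0.066 = 0.075776 + 0.066 = 0.141776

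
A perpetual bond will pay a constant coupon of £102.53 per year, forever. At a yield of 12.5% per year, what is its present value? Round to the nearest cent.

£820.24

Level perpetuity: PV = C / r = £102.53 / 0.125 = £820.24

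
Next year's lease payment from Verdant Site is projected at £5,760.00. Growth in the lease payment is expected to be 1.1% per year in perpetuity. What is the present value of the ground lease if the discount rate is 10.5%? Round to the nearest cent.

Growing perpetuity: P = D₁ / (r − g) = £5,760.0000 / (0.105 − 0.011) = £61,276.60

£61276.60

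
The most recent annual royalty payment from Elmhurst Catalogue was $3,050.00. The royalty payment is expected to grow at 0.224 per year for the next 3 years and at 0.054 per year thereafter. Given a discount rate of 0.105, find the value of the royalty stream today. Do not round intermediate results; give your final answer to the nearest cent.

$96935.86

D_1 = 3733.20000
D_2 = 4569.43680
D_3 = 5592.99064
Terminal value at year 3: TV = D_3×(1+g_2)/(r−g_2) = 5895.01214/0.051 = 115588.47329
P_0 = D_1/(1+r)^1 + D_2/(1+r)^2 + D_3/(1+r)^3 + TV/(1+r)^3
    = 3378.46154 + 3742.29586 + 4145.31234 + 85669.78826 = 96935.85799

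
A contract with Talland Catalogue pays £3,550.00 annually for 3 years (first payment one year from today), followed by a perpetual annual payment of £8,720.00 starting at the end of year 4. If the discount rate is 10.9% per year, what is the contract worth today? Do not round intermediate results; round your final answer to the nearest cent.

PV of 3-year annuity: £3,550.00 × [1 − (1+0.109)^−3] / 0.109 = 8690.29772
Perpetuity value at year 3: £8,720.00 / 0.109 = 80000.00000
PV of perpetuity: 80000.00000 / (1+0.109)^3 = 58653.69122
Total PV = 8690.29772 + 58653.69122 = 67343.98895

£67343.99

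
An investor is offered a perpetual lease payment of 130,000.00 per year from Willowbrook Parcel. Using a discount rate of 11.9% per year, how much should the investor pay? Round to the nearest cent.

1092436.97

Level perpetuity: PV = C / r = 130,000.00 / 0.119 = 1,092,436.97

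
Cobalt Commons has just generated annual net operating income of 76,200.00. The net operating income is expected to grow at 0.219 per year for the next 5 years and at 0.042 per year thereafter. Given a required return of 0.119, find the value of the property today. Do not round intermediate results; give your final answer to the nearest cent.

D_1 = 92887.80000
D_2 = 113230.22820
D_3 = 138027.64818
D_4 = 168255.70313
D_5 = 205103.70211
Terminal value at year 5: TV = D_5×(1+g_2)/(r−g_2) = 213718.05760/0.077 = 2775559.18961
P_0 = D_1/(1+r)^1 + D_2/(1+r)^2 + D_3/(1+r)^3 + D_4/(1+r)^4 + D_5/(1+r)^5 + TV/(1+r)^5
    = 83009.65147 + 90427.85089 + 98508.98144 + 107312.28631 + 116902.30296 + 1581976.61927 = 2078137.69236

2078137.69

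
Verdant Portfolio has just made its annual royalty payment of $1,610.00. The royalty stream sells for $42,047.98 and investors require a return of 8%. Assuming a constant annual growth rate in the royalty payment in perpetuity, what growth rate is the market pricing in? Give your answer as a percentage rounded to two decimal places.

4.02%

P = D₀(1+g)/(r−g) ⇒ P(r−g) = D₀(1+g) ⇒ g(P+D₀) = P·r − D₀
g = (P·r − D₀)/(P + D₀) = ($42,047.98×0.08 − $1,610.00) / ($42,047.98 + $1,610.00) = 0.040172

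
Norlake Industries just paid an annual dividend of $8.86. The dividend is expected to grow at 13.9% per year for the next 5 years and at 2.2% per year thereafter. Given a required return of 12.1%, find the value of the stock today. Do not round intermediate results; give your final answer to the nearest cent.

D_1 = 10.09154
D_2 = 11.49426
D_3 = 13.09197
D_4 = 14.91175
D_5 = 16.98448
Terminal value at year 5: TV = D_5×(1+g_2)/(r−g_2) = 17.35814/0.099 = 175.33477
P_0 = D_1/(1+r)^1 + D_2/(1+r)^2 + D_3/(1+r)^3 + D_4/(1+r)^4 + D_5/(1+r)^5 + TV/(1+r)^5
    = 9.00227 + 9.14682 + 9.29369 + 9.44292 + 9.59454 + 99.04669 = 145.52692

$145.53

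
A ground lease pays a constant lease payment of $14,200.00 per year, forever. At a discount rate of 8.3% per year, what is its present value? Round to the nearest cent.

$171084.34

Level perpetuity: PV = C / r = $14,200.00 / 0.083 = $171,084.34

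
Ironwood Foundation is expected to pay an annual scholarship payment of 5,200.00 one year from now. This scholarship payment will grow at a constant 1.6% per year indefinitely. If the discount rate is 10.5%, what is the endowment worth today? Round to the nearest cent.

58426.97

Growing perpetuity: P = D₁ / (r − g) = 5,200.0000 / (0.105 − 0.016) = 58,426.97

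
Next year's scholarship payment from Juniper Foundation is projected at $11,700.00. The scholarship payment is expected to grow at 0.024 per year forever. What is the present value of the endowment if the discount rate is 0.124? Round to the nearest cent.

Growing perpetuity: P = D₁ / (r − g) = $11,700.0000 / (0.124 − 0.024) = $117,000.00

$117000.00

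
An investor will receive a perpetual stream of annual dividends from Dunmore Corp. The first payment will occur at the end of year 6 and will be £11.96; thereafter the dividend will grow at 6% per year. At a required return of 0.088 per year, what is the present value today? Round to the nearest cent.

£280.17

Value at end of year 5: C₁ / (r − g) = £11.96 / (0.088 − 0.06) = £427.1429
Discount to today: PV = £427.1429 / (1 + 0.088)^5 = £427.1429 / 1.524560 = £280.17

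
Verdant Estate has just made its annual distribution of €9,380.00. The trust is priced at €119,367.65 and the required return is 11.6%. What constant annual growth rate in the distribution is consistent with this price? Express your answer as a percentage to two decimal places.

P = D₀(1+g)/(r−g) ⇒ P(r−g) = D₀(1+g) ⇒ g(P+D₀) = P·r − D₀
g = (P·r − D₀)/(P + D₀) = (€119,367.65×0.116 − €9,380.00) / (€119,367.65 + €9,380.00) = 0.034693

3.47%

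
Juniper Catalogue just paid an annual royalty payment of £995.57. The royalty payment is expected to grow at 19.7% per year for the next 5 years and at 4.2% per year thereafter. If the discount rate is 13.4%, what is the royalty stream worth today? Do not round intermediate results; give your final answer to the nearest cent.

£20647.57

D_1 = 1191.69729
D_2 = 1426.46166
D_3 = 1707.47460
D_4 = 2043.84710
D_5 = 2446.48498
Terminal value at year 5: TV = D_5×(1+g_2)/(r−g_2) = 2549.23735/0.092 = 27709.10159
P_0 = D_1/(1+r)^1 + D_2/(1+r)^2 + D_3/(1+r)^3 + D_4/(1+r)^4 + D_5/(1+r)^5 + TV/(1+r)^5
    = 1050.87944 + 1109.26164 + 1170.88728 + 1235.93658 + 1304.59972 + 14776.00986 = 20647.57452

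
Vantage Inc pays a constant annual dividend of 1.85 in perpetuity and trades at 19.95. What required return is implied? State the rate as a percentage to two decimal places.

P = C/r ⇒ r = C/P = 1.85/19.95 = 0.092732

9.27%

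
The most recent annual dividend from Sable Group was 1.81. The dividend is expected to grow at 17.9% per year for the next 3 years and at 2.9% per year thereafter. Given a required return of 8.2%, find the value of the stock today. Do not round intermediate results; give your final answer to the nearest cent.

51.93

D_1 = 2.13399
D_2 = 2.51597
D_3 = 2.96633
Terminal value at year 3: TV = D_3×(1+g_2)/(r−g_2) = 3.05236/0.053 = 57.59165
P_0 = D_1/(1+r)^1 + D_2/(1+r)^2 + D_3/(1+r)^3 + TV/(1+r)^3
    = 1.97226 + 2.14908 + 2.34174 + 45.46505 = 51.92813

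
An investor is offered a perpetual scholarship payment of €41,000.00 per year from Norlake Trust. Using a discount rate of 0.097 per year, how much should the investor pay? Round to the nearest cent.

€422680.41

Level perpetuity: PV = C / r = €41,000.00 / 0.097 = €422,680.41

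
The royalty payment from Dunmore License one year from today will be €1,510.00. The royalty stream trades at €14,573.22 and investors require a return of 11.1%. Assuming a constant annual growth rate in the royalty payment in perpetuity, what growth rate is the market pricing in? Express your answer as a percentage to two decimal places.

0.74%

P = D₁/(r−g) ⇒ g = r − D₁/P = 0.111 − €1,510.00/€14,573.22 = 0.007385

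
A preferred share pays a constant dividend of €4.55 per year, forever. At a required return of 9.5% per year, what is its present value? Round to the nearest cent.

€47.89

Level perpetuity: PV = C / r = €4.55 / 0.095 = €47.89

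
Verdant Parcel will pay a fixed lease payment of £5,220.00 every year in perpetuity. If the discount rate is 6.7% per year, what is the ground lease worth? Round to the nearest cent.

£77910.45

Level perpetuity: PV = C / r = £5,220.00 / 0.067 = £77,910.45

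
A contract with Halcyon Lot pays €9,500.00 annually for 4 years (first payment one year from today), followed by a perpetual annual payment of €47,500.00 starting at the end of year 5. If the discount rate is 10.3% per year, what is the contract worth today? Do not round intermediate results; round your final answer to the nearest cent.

PV of 4-year annuity: €9,500.00 × [1 − (1+0.103)^−4] / 0.103 = 29919.19611
Perpetuity value at year 4: €47,500.00 / 0.103 = 461165.04854
PV of perpetuity: 461165.04854 / (1+0.103)^4 = 311569.06798
Total PV = 29919.19611 + 311569.06798 = 341488.26409

€341488.26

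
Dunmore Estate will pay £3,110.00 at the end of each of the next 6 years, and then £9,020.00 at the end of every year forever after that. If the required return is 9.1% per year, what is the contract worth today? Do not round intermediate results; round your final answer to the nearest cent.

£72687.96

PV of 6-year annuity: £3,110.00 × [1 − (1+0.091)^−6] / 0.091 = 13909.70962
Perpetuity value at year 6: £9,020.00 / 0.091 = 99120.87912
PV of perpetuity: 99120.87912 / (1+0.091)^6 = 58778.24864
Total PV = 13909.70962 + 58778.24864 = 72687.95826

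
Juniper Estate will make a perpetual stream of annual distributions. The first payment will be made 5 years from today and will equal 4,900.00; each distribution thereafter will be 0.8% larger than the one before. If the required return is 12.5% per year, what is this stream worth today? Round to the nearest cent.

26145.69

Value at end of year 4: C₁ / (r − g) = 4,900.00 / (0.125 − 0.008) = 41,880.3419
Discount to today: PV = 41,880.3419 / (1 + 0.125)^4 = 41,880.3419 / 1.601807 = 26,145.69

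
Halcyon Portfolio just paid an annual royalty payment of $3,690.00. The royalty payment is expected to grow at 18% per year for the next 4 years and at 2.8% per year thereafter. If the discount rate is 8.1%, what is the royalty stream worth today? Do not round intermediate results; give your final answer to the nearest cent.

D_1 = 4354.20000
D_2 = 5137.95600
D_3 = 6062.78808
D_4 = 7154.08993
Terminal value at year 4: TV = D_4×(1+g_2)/(r−g_2) = 7354.40445/0.053 = 138762.34816
P_0 = D_1/(1+r)^1 + D_2/(1+r)^2 + D_3/(1+r)^3 + D_4/(1+r)^4 + TV/(1+r)^4
    = 4027.93710 + 4396.82310 + 4799.49238 + 5239.03886 + 101617.58387 = 120080.87530

$120080.88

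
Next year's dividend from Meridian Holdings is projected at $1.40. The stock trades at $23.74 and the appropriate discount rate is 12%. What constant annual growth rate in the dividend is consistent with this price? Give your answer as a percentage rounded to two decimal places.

6.10%

P = D₁/(r−g) ⇒ g = r − D₁/P = 0.12 − $1.40/$23.74 = 0.061028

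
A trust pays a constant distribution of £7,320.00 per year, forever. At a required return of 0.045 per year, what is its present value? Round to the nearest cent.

£162666.67

Level perpetuity: PV = C / r = £7,320.00 / 0.045 = £162,666.67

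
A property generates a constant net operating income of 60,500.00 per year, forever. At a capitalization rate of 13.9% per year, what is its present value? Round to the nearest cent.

435251.80

Level perpetuity: PV = C / r = 60,500.00 / 0.139 = 435,251.80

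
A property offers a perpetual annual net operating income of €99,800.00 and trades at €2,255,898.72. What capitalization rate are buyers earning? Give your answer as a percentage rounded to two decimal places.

P = C/r ⇒ r = C/P = €99,800.00/€2,255,898.72 = 0.044240

4.42%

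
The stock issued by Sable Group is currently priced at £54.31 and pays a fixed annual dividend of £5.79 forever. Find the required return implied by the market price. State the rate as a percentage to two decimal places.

10.66%

P = C/r ⇒ r = C/P = £5.79/£54.31 = 0.106610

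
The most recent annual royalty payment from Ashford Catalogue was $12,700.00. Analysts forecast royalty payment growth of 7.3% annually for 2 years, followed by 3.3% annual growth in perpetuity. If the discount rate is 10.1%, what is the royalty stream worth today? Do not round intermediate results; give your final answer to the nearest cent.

D_1 = 13627.10000
D_2 = 14621.87830
Terminal value at year 2: TV = D_2×(1+g_2)/(r−g_2) = 15104.40028/0.068 = 222123.53359
P_0 = D_1/(1+r)^1 + D_2/(1+r)^2 + TV/(1+r)^2
    = 12377.02089 + 12062.25560 + 183239.85345 = 207679.12994

$207679.13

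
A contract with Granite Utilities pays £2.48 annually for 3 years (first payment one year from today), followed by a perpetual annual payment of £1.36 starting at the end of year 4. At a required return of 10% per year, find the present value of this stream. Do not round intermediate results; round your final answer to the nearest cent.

£16.39

PV of 3-year annuity: £2.48 × [1 − (1+0.1)^−3] / 0.1 = 6.16739
Perpetuity value at year 3: £1.36 / 0.1 = 13.60000
PV of perpetuity: 13.60000 / (1+0.1)^3 = 10.21788
Total PV = 6.16739 + 10.21788 = 16.38527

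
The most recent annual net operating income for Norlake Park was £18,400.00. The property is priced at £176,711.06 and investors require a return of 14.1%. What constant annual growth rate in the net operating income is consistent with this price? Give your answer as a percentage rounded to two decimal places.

P = D₀(1+g)/(r−g) ⇒ P(r−g) = D₀(1+g) ⇒ g(P+D₀) = P·r − D₀
g = (P·r − D₀)/(P + D₀) = (£176,711.06×0.141 − £18,400.00) / (£176,711.06 + £18,400.00) = 0.033398

3.34%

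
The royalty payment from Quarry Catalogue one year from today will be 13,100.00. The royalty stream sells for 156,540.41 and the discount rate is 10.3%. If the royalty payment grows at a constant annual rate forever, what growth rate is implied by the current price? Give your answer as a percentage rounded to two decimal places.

1.93%

P = D₁/(r−g) ⇒ g = r − D₁/P = 0.103 − 13,100.00/156,540.41 = 0.019316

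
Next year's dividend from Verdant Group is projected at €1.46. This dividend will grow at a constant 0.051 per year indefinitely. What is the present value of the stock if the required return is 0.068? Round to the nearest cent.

€85.88

Growing perpetuity: P = D₁ / (r − g) = €1.4600 / (0.068 − 0.051) = €85.88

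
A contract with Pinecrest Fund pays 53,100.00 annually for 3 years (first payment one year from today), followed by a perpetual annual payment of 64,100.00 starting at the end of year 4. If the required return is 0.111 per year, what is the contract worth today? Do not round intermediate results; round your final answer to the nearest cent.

550643.30

PV of 3-year annuity: 53,100.00 × [1 − (1+0.111)^−3] / 0.111 = 129535.89826
Perpetuity value at year 3: 64,100.00 / 0.111 = 577477.47748
PV of perpetuity: 577477.47748 / (1+0.111)^3 = 421107.40067
Total PV = 129535.89826 + 421107.40067 = 550643.29893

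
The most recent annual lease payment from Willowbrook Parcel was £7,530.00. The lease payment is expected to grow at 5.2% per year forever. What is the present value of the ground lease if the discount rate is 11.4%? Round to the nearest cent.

D₁ = D₀ × (1 + g) = £7,530.00 × 1.052 = £7,921.5600
Growing perpetuity: P = D₁ / (r − g) = £7,921.5600 / (0.114 − 0.052) = £127,767.10

£127767.10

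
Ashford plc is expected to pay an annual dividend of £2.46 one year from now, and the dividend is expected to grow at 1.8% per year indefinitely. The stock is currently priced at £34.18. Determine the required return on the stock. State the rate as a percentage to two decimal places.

P = D₁/(r − g) ⇒ r = D₁/P + g = £2.4600/£34.18 + 0.018 = 0.071972 + 0.018 = 0.089972

9.00%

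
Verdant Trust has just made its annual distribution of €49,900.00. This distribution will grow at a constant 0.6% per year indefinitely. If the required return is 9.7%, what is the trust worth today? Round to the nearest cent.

D₁ = D₀ × (1 + g) = €49,900.00 × 1.006 = €50,199.4000
Growing perpetuity: P = D₁ / (r − g) = €50,199.4000 / (0.097 − 0.006) = €551,641.76

€551641.76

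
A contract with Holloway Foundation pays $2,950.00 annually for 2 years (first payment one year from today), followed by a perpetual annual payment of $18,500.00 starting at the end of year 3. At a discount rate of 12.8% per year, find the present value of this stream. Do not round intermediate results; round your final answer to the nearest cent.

$118524.64

PV of 2-year annuity: $2,950.00 × [1 − (1+0.128)^−2] / 0.128 = 4933.73070
Perpetuity value at year 2: $18,500.00 / 0.128 = 144531.25000
PV of perpetuity: 144531.25000 / (1+0.128)^2 = 113590.90495
Total PV = 4933.73070 + 113590.90495 = 118524.63564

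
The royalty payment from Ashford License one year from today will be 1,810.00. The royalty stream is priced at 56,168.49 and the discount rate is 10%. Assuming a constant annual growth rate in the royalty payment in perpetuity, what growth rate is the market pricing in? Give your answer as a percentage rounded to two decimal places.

6.78%

P = D₁/(r−g) ⇒ g = r − D₁/P = 0.1 − 1,810.00/56,168.49 = 0.067776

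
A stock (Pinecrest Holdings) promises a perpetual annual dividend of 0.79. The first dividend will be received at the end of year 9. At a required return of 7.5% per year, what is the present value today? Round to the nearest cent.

5.91

Value at end of year 8: C / r = 0.79 / 0.075 = 10.5333
Discount to today: PV = 10.5333 / (1 + 0.075)^8 = 10.5333 / 1.783478 = 5.91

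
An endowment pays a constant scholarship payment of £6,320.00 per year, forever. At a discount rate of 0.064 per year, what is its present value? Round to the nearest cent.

£98750.00

Level perpetuity: PV = C / r = £6,320.00 / 0.064 = £98,750.00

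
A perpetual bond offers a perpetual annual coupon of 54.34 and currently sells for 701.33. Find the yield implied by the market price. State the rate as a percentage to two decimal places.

P = C/r ⇒ r = C/P = 54.34/701.33 = 0.077481

7.75%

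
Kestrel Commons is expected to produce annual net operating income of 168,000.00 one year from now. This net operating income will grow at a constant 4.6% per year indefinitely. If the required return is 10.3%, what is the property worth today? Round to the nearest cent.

Growing perpetuity: P = D₁ / (r − g) = 168,000.0000 / (0.103 − 0.046) = 2,947,368.42

2947368.42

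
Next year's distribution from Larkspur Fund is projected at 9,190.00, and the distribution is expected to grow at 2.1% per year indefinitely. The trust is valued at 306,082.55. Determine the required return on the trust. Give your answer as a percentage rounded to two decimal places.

P = D₁/(r − g) ⇒ r = D₁/P + g = 9,190.0000/306,082.55 + 0.021 = 0.030025 + 0.021 = 0.051025

5.10%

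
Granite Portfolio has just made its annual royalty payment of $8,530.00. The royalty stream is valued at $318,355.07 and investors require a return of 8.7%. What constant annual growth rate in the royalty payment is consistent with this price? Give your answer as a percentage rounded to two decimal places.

5.86%

P = D₀(1+g)/(r−g) ⇒ P(r−g) = D₀(1+g) ⇒ g(P+D₀) = P·r − D₀
g = (P·r − D₀)/(P + D₀) = ($318,355.07×0.087 − $8,530.00) / ($318,355.07 + $8,530.00) = 0.058635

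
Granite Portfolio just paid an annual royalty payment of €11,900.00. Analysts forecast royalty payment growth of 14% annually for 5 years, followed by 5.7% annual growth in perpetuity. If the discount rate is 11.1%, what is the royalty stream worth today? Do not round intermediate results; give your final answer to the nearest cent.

€329285.80

D_1 = 13566.00000
D_2 = 15465.24000
D_3 = 17630.37360
D_4 = 20098.62590
D_5 = 22912.43353
Terminal value at year 5: TV = D_5×(1+g_2)/(r−g_2) = 24218.44224/0.054 = 448489.67114
P_0 = D_1/(1+r)^1 + D_2/(1+r)^2 + D_3/(1+r)^3 + D_4/(1+r)^4 + D_5/(1+r)^5 + TV/(1+r)^5
    = 12210.62106 + 12529.35014 + 12856.39889 + 13191.98446 + 13536.32969 + 264961.11998 = 329285.80422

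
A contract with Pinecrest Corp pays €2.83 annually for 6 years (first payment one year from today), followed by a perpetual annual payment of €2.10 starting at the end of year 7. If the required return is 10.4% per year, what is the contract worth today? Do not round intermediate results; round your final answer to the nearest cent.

€23.33

PV of 6-year annuity: €2.83 × [1 − (1+0.104)^−6] / 0.104 = 12.18224
Perpetuity value at year 6: €2.10 / 0.104 = 20.19231
PV of perpetuity: 20.19231 / (1+0.104)^6 = 11.15248
Total PV = 12.18224 + 11.15248 = 23.33472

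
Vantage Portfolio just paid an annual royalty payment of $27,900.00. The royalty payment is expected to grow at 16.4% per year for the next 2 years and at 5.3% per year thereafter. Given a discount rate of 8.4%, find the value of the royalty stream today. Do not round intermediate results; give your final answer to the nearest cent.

$1154872.69

D_1 = 32475.60000
D_2 = 37801.59840
Terminal value at year 2: TV = D_2×(1+g_2)/(r−g_2) = 39805.08312/0.031 = 1284034.93920
P_0 = D_1/(1+r)^1 + D_2/(1+r)^2 + TV/(1+r)^2
    = 29959.04059 + 32170.03990 + 1092743.61324 = 1154872.69373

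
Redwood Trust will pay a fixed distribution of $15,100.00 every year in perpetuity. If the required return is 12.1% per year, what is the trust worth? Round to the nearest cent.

Level perpetuity: PV = C / r = $15,100.00 / 0.121 = $124,793.39

$124793.39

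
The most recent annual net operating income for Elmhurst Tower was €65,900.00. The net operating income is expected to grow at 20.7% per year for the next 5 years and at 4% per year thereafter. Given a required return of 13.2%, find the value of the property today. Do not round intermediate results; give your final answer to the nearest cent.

€1427753.34

D_1 = 79541.30000
D_2 = 96006.34910
D_3 = 115879.66336
D_4 = 139866.75368
D_5 = 168819.17169
Terminal value at year 5: TV = D_5×(1+g_2)/(r−g_2) = 175571.93856/0.092 = 1908390.63652
P_0 = D_1/(1+r)^1 + D_2/(1+r)^2 + D_3/(1+r)^3 + D_4/(1+r)^4 + D_5/(1+r)^5 + TV/(1+r)^5
    = 70266.16608 + 74921.60994 + 79885.49753 + 85178.26459 + 90821.70085 + 1026680.09655 = 1427753.33554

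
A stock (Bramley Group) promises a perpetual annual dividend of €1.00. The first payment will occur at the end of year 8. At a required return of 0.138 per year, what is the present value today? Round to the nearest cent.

€2.93

Value at end of year 7: C / r = €1.00 / 0.138 = €7.2464
Discount to today: PV = €7.2464 / (1 + 0.138)^7 = €7.2464 / 2.471700 = €2.93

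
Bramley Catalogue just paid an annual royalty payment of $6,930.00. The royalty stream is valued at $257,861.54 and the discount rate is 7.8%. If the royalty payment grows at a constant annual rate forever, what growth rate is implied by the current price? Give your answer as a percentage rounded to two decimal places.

P = D₀(1+g)/(r−g) ⇒ P(r−g) = D₀(1+g) ⇒ g(P+D₀) = P·r − D₀
g = (P·r − D₀)/(P + D₀) = ($257,861.54×0.078 − $6,930.00) / ($257,861.54 + $6,930.00) = 0.049787

4.98%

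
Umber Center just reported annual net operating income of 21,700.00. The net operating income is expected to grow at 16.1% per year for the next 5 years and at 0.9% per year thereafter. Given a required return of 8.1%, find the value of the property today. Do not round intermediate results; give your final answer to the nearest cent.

569662.92

D_1 = 25193.70000
D_2 = 29249.88570
D_3 = 33959.11730
D_4 = 39426.53518
D_5 = 45774.20735
Terminal value at year 5: TV = D_5×(1+g_2)/(r−g_2) = 46186.17521/0.072 = 641474.65574
P_0 = D_1/(1+r)^1 + D_2/(1+r)^2 + D_3/(1+r)^3 + D_4/(1+r)^4 + D_5/(1+r)^5 + TV/(1+r)^5
    = 23305.92044 + 25030.68791 + 26883.09775 + 28872.59620 + 31009.32857 + 434561.28510 = 569662.91598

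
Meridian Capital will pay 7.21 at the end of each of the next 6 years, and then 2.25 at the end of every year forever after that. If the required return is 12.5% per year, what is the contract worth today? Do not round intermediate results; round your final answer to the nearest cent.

38.11

PV of 6-year annuity: 7.21 × [1 − (1+0.125)^−6] / 0.125 = 29.22818
Perpetuity value at year 6: 2.25 / 0.125 = 18.00000
PV of perpetuity: 18.00000 / (1+0.125)^6 = 8.87886
Total PV = 29.22818 + 8.87886 = 38.10704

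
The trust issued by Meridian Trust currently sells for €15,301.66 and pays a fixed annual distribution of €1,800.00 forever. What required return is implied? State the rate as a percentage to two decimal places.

11.76%

P = C/r ⇒ r = C/P = €1,800.00/€15,301.66 = 0.117634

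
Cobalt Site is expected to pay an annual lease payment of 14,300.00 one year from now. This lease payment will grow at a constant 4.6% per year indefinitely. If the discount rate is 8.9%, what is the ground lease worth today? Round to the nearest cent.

332558.14

Growing perpetuity: P = D₁ / (r − g) = 14,300.0000 / (0.089 − 0.046) = 332,558.14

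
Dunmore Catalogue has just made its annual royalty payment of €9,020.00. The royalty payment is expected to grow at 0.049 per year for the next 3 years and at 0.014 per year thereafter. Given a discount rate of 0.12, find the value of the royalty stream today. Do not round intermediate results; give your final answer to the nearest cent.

€94666.13

D_1 = 9461.98000
D_2 = 9925.61702
D_3 = 10411.97225
Terminal value at year 3: TV = D_3×(1+g_2)/(r−g_2) = 10557.73987/0.106 = 99601.31949
P_0 = D_1/(1+r)^1 + D_2/(1+r)^2 + D_3/(1+r)^3 + TV/(1+r)^3
    = 8448.19643 + 7912.64112 + 7411.03619 + 70894.25187 = 94666.12561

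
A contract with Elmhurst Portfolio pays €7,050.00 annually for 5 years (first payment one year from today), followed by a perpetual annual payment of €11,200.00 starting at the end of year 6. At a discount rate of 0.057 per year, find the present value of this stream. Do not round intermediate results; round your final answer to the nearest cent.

PV of 5-year annuity: €7,050.00 × [1 − (1+0.057)^−5] / 0.057 = 29941.10758
Perpetuity value at year 5: €11,200.00 / 0.057 = 196491.22807
PV of perpetuity: 196491.22807 / (1+0.057)^5 = 148925.21319
Total PV = 29941.10758 + 148925.21319 = 178866.32077

€178866.32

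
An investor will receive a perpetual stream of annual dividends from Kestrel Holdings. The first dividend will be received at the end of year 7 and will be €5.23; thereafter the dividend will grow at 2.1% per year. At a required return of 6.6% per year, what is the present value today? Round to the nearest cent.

Value at end of year 6: C₁ / (r − g) = €5.23 / (0.066 − 0.021) = €116.2222
Discount to today: PV = €116.2222 / (1 + 0.066)^6 = €116.2222 / 1.467382 = €79.20

€79.20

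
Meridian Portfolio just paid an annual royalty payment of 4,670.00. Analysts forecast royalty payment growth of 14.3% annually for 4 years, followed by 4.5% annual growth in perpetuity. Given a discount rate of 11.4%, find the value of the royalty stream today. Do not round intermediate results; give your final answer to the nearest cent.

98311.92

D_1 = 5337.81000
D_2 = 6101.11683
D_3 = 6973.57654
D_4 = 7970.79798
Terminal value at year 4: TV = D_4×(1+g_2)/(r−g_2) = 8329.48389/0.069 = 120717.15783
P_0 = D_1/(1+r)^1 + D_2/(1+r)^2 + D_3/(1+r)^3 + D_4/(1+r)^4 + TV/(1+r)^4
    = 4791.57092 + 4916.30660 + 5044.28945 + 5175.60399 + 78384.14735 = 98311.91831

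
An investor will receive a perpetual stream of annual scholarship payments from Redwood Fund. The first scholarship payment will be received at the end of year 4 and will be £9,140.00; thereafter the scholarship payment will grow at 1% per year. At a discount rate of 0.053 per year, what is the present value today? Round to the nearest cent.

Value at end of year 3: C₁ / (r − g) = £9,140.00 / (0.053 − 0.01) = £212,558.1395
Discount to today: PV = £212,558.1395 / (1 + 0.053)^3 = £212,558.1395 / 1.167576 = £182,050.81

£182050.81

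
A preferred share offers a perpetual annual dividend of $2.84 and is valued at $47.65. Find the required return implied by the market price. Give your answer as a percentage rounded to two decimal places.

P = C/r ⇒ r = C/P = $2.84/$47.65 = 0.059601

5.96%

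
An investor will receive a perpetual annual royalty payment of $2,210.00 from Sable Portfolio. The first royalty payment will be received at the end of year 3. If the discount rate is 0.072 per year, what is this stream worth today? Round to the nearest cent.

Value at end of year 2: C / r = $2,210.00 / 0.072 = $30,694.4444
Discount to today: PV = $30,694.4444 / (1 + 0.072)^2 = $30,694.4444 / 1.149184 = $26,709.77

$26709.77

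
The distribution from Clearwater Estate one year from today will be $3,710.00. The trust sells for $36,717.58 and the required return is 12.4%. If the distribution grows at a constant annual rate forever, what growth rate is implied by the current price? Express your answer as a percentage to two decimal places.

2.30%

P = D₁/(r−g) ⇒ g = r − D₁/P = 0.124 − $3,710.00/$36,717.58 = 0.022958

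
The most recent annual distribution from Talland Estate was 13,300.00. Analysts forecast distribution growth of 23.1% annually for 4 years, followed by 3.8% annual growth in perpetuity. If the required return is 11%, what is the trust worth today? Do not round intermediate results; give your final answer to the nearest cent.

359405.92

D_1 = 16372.30000
D_2 = 20154.30130
D_3 = 24809.94490
D_4 = 30541.04217
Terminal value at year 4: TV = D_4×(1+g_2)/(r−g_2) = 31701.60177/0.072 = 440300.02465
P_0 = D_1/(1+r)^1 + D_2/(1+r)^2 + D_3/(1+r)^3 + D_4/(1+r)^4 + TV/(1+r)^4
    = 14749.81982 + 16357.68306 + 18140.81788 + 20118.33046 + 290039.26415 = 359405.91538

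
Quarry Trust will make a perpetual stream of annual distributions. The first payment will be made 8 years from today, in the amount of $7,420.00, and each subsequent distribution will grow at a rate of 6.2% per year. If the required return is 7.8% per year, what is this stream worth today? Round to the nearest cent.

$274127.49

Value at end of year 7: C₁ / (r − g) = $7,420.00 / (0.078 − 0.062) = $463,750.0000
Discount to today: PV = $463,750.0000 / (1 + 0.078)^7 = $463,750.0000 / 1.691731 = $274,127.49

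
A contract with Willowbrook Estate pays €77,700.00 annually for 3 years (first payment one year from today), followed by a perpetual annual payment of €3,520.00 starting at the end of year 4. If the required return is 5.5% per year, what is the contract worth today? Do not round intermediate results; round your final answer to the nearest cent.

PV of 3-year annuity: €77,700.00 × [1 − (1+0.055)^−3] / 0.055 = 209629.42351
Perpetuity value at year 3: €3,520.00 / 0.055 = 64000.00000
PV of perpetuity: 64000.00000 / (1+0.055)^3 = 54503.27451
Total PV = 209629.42351 + 54503.27451 = 264132.69802

€264132.70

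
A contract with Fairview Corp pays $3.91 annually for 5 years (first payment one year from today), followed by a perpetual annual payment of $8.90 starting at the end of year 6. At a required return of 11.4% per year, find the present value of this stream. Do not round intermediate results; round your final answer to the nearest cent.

$59.81

PV of 5-year annuity: $3.91 × [1 − (1+0.114)^−5] / 0.114 = 14.30672
Perpetuity value at year 5: $8.90 / 0.114 = 78.07018
PV of perpetuity: 78.07018 / (1+0.114)^5 = 45.50501
Total PV = 14.30672 + 45.50501 = 59.81173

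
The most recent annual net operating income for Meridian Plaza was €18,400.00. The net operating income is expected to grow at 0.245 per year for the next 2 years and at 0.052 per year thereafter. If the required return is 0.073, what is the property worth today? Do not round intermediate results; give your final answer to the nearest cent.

€1287069.10

D_1 = 22908.00000
D_2 = 28520.46000
Terminal value at year 2: TV = D_2×(1+g_2)/(r−g_2) = 30003.52392/0.021 = 1428739.23429
P_0 = D_1/(1+r)^1 + D_2/(1+r)^2 + TV/(1+r)^2
    = 21349.48742 + 24771.77245 + 1240947.83879 = 1287069.09866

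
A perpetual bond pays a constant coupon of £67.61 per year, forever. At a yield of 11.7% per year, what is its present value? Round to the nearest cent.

Level perpetuity: PV = C / r = £67.61 / 0.117 = £577.86

£577.86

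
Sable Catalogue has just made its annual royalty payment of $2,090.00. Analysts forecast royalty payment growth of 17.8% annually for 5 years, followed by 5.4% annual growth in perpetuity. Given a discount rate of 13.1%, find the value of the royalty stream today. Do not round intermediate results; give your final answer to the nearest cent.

D_1 = 2462.02000
D_2 = 2900.25956
D_3 = 3416.50576
D_4 = 4024.64379
D_5 = 4741.03038
Terminal value at year 5: TV = D_5×(1+g_2)/(r−g_2) = 4997.04602/0.077 = 64896.70158
P_0 = D_1/(1+r)^1 + D_2/(1+r)^2 + D_3/(1+r)^3 + D_4/(1+r)^4 + D_5/(1+r)^5 + TV/(1+r)^5
    = 2176.85234 + 2267.31393 + 2361.53476 + 2459.67104 + 2561.88549 + 35067.88708 = 46895.14465

$46895.14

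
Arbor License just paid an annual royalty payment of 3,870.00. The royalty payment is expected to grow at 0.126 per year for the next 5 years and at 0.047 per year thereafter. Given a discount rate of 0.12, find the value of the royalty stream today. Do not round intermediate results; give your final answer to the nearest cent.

D_1 = 4357.62000
D_2 = 4906.68012
D_3 = 5524.92182
D_4 = 6221.06196
D_5 = 7004.91577
Terminal value at year 5: TV = D_5×(1+g_2)/(r−g_2) = 7334.14681/0.073 = 100467.76456
P_0 = D_1/(1+r)^1 + D_2/(1+r)^2 + D_3/(1+r)^3 + D_4/(1+r)^4 + D_5/(1+r)^5 + TV/(1+r)^5
    = 3890.73214 + 3911.57535 + 3932.53022 + 3953.59734 + 3974.77733 + 57008.10774 = 76671.32013

76671.32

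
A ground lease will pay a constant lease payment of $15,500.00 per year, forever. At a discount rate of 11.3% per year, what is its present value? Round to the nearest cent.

$137168.14

Level perpetuity: PV = C / r = $15,500.00 / 0.113 = $137,168.14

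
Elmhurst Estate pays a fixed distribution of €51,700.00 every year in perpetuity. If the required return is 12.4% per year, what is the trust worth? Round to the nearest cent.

Level perpetuity: PV = C / r = €51,700.00 / 0.124 = €416,935.48

€416935.48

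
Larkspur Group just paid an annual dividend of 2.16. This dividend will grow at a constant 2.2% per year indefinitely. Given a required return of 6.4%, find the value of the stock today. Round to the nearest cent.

D₁ = D₀ × (1 + g) = 2.16 × 1.022 = 2.2075
Growing perpetuity: P = D₁ / (r − g) = 2.2075 / (0.064 − 0.022) = 52.56

52.56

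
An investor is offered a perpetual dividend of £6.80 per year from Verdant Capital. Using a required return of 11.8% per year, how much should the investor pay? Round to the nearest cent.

£57.63

Level perpetuity: PV = C / r = £6.80 / 0.118 = £57.63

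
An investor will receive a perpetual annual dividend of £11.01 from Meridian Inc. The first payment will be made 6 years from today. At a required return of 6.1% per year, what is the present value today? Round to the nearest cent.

Value at end of year 5: C / r = £11.01 / 0.061 = £180.4918
Discount to today: PV = £180.4918 / (1 + 0.061)^5 = £180.4918 / 1.344550 = £134.24

£134.24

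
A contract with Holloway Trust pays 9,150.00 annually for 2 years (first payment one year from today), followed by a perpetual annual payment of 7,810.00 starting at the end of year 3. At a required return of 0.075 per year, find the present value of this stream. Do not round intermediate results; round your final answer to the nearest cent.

PV of 2-year annuity: 9,150.00 × [1 − (1+0.075)^−2] / 0.075 = 16429.42131
Perpetuity value at year 2: 7,810.00 / 0.075 = 104133.33333
PV of perpetuity: 104133.33333 / (1+0.075)^2 = 90109.96935
Total PV = 16429.42131 + 90109.96935 = 106539.39066

106539.39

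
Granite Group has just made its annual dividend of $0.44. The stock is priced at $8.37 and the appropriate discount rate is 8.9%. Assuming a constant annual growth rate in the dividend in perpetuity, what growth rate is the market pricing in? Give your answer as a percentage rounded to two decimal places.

P = D₀(1+g)/(r−g) ⇒ P(r−g) = D₀(1+g) ⇒ g(P+D₀) = P·r − D₀
g = (P·r − D₀)/(P + D₀) = ($8.37×0.089 − $0.44) / ($8.37 + $0.44) = 0.034612

3.46%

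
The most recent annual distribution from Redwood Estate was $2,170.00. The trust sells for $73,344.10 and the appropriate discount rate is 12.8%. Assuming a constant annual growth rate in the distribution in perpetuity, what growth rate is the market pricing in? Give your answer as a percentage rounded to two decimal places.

P = D₀(1+g)/(r−g) ⇒ P(r−g) = D₀(1+g) ⇒ g(P+D₀) = P·r − D₀
g = (P·r − D₀)/(P + D₀) = ($73,344.10×0.128 − $2,170.00) / ($73,344.10 + $2,170.00) = 0.095585

9.56%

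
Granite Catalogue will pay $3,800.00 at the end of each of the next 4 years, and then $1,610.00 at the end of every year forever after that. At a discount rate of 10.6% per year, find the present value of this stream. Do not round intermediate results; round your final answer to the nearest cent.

$22041.47

PV of 4-year annuity: $3,800.00 × [1 − (1+0.106)^−4] / 0.106 = 11890.68904
Perpetuity value at year 4: $1,610.00 / 0.106 = 15188.67925
PV of perpetuity: 15188.67925 / (1+0.106)^4 = 10150.78205
Total PV = 11890.68904 + 10150.78205 = 22041.47109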